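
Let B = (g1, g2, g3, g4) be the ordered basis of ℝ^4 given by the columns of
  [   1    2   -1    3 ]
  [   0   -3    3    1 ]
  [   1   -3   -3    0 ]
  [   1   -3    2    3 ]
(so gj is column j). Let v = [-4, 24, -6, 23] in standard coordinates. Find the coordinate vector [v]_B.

[v]_B is the unique c with M c = v, where M has columns g1, ..., g4.
Gaussian elimination on [M | v] yields c = (-3, -3, 4, 3).
Check: -3g1 - 3g2 + 4g3 + 3g4 = [-4, 24, -6, 23].

[-3, -3, 4, 3]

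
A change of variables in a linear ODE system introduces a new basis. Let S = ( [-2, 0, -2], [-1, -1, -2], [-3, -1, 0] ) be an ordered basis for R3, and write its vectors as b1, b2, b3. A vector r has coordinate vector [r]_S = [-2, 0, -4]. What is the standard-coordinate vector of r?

The coordinates say r = -2b1 + 0·b2 - 4b3; adding the scaled basis vectors gives [16, 4, 4].

[16, 4, 4]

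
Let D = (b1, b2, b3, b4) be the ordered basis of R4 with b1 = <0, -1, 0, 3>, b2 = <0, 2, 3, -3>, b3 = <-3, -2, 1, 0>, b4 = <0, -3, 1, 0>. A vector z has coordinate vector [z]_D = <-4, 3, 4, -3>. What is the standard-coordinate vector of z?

By definition z = -4b1 + 3b2 + 4b3 - 3b4.
Summing componentwise gives <-12, 11, 10, -21>.

<-12, 11, 10, -21>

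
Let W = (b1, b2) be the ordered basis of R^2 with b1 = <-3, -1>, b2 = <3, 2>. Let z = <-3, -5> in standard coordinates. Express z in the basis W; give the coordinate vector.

<-3, -4>

Write z = c_1 b1 + c_2 b2 and solve for the c_i.
System: -3c_1 + 3c_2 = -3, -c_1 + 2c_2 = -5; solving gives c_1 = -3, c_2 = -4.
Check: -3b1 - 4b2 = <-3, -5>.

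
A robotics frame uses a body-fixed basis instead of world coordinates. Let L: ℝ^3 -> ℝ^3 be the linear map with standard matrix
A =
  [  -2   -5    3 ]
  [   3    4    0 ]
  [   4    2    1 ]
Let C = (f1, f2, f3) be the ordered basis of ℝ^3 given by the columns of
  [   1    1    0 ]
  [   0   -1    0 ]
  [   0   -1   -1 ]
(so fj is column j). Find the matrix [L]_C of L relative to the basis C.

[[1, -1, -3], [-3, 1, 0], [-1, -2, 1]]

Let P have columns f1, ..., f3. Then [L]_C = P^(-1) A P.
Here det P = 1, so P^(-1) is integer; computing A P first and then P^(-1)(A P) gives [[1, -1, -3], [-3, 1, 0], [-1, -2, 1]].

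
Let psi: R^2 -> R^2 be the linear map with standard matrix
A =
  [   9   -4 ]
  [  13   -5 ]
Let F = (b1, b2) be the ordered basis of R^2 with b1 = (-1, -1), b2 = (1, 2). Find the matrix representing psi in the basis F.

Let P have columns b1, b2. Then [psi]_F = P^(-1) A P.
Here det P = -1, so P^(-1) is integer; computing A P first and then P^(-1)(A P) gives [[2, 1], [-3, 2]].

[[2, 1], [-3, 2]]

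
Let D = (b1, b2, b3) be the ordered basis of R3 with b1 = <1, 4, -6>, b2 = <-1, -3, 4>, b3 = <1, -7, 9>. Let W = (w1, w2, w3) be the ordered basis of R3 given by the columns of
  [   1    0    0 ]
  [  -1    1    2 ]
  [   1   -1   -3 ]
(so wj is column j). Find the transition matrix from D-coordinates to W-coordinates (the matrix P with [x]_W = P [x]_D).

[[1, -1, 1], [1, -2, -2], [2, -1, -2]]

Take x = bj: its D-coordinates are the j-th standard unit vector, so P e_j — column j of P — equals [bj]_W.
b1 = w1 + w2 + 2w3, giving column 1 = <1, 1, 2>; repeating for each j gives P = [[1, -1, 1], [1, -2, -2], [2, -1, -2]].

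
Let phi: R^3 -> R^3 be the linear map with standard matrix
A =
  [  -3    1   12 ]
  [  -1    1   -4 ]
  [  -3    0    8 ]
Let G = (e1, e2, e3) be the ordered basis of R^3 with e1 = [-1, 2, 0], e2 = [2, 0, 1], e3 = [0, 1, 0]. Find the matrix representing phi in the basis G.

With P the matrix whose columns are e1, ..., e3, [phi]_G = P^(-1) A P.
Column by column: phi(e1) = A e1 = [5, 3, 3]; its G-coordinates [1, 3, 1] give column 1.
Continuing for each basis vector yields [phi]_G = [[1, -2, -1], [3, 2, 0], [1, -2, 3]].

[[1, -2, -1], [3, 2, 0], [1, -2, 3]]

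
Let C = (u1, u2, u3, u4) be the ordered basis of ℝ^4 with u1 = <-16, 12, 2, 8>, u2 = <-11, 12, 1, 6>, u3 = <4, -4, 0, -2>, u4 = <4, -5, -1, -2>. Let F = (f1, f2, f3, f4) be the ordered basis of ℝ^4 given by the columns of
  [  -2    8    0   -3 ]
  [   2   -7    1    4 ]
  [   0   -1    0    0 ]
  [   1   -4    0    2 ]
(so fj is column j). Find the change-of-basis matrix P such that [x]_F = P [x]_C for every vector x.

Column j of P is [uj]_F, since P maps C-coordinates to F-coordinates.
Expressing u1 in F: u1 = 0·f1 - 2f2 - 2f3 + 0·f4, so column 1 of P is <0, -2, -2, 0>.
Doing the same for each uj gives P = [[0, 0, -2, 2], [-2, -1, 0, 1], [-2, 1, 0, -2], [0, 1, 0, 0]].

[[0, 0, -2, 2], [-2, -1, 0, 1], [-2, 1, 0, -2], [0, 1, 0, 0]]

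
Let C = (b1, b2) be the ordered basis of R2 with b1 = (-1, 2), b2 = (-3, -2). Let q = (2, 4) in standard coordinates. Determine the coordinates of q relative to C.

(1, -1)

Write q = c_1 b1 + c_2 b2 and solve for the c_i.
System: -c_1 - 3c_2 = 2, 2c_1 - 2c_2 = 4; solving gives c_1 = 1, c_2 = -1.
Check: b1 - b2 = (2, 4).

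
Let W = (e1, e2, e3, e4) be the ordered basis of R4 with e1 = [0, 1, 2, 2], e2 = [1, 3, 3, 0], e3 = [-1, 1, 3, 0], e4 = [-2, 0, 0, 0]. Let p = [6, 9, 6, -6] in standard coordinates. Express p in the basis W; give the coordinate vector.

[-3, 4, 0, -1]

[p]_W is the unique c with M c = p, where M has columns e1, ..., e4.
Row-reducing the augmented matrix [M | p] gives c = (-3, 4, 0, -1).
Check: -3e1 + 4e2 + 0·e3 - e4 = [6, 9, 6, -6].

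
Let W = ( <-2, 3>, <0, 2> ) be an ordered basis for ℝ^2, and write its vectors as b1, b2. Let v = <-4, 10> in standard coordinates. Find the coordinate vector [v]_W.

We seek scalars with c_1 b1 + c_2 b2 = v; equivalently solve M c = v where the columns of M are b1, b2.
System: -2c_1 + 0c_2 = -4, 3c_1 + 2c_2 = 10; solving gives c_1 = 2, c_2 = 2.
Check: 2b1 + 2b2 = <-4, 10>.

<2, 2>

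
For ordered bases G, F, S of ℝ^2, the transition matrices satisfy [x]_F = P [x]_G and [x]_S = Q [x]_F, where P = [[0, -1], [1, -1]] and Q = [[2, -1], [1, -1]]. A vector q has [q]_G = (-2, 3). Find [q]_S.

Composing the changes, [q]_S = Q P [q]_G.
Q P = [[-1, -1], [-1, 0]]; applying this to (-2, 3) gives (-1, 2).

(-1, 2)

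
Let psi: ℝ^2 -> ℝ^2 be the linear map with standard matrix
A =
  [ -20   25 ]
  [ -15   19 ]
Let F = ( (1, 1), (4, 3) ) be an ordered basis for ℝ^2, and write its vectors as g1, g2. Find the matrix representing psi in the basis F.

[[1, 3], [1, -2]]

The j-th column of [psi]_F is [psi(gj)]_F.
psi(g1) = A g1 = (5, 4) = g1 + g2, so column 1 is (1, 1).
Repeating for g2 and assembling the columns gives [[1, 3], [1, -2]].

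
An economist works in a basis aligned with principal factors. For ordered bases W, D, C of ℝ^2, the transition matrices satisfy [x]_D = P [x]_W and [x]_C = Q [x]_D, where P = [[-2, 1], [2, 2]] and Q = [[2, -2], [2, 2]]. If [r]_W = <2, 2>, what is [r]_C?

Composing the changes, [r]_C = Q P [r]_W.
Q P = [[-8, -2], [0, 6]]; applying this to <2, 2> gives <-20, 12>.

<-20, 12>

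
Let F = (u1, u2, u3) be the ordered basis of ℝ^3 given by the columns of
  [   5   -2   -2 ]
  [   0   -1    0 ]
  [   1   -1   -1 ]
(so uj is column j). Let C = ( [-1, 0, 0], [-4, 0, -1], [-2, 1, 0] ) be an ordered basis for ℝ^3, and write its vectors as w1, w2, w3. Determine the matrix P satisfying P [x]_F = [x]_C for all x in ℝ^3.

Take x = uj: its F-coordinates are the j-th standard unit vector, so P e_j — column j of P — equals [uj]_C.
u1 = -w1 - w2 + 0·w3, giving column 1 = [-1, -1, 0]; repeating for each j gives P = [[-1, 0, -2], [-1, 1, 1], [0, -1, 0]].

[[-1, 0, -2], [-1, 1, 1], [0, -1, 0]]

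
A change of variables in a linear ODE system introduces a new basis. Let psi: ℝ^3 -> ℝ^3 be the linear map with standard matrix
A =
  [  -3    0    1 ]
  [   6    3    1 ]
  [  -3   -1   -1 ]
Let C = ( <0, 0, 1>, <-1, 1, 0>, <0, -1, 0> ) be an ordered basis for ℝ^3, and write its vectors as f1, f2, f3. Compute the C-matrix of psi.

With P the matrix whose columns are f1, ..., f3, [psi]_C = P^(-1) A P.
Column by column: psi(f1) = A f1 = <1, 1, -1>; its C-coordinates <-1, -1, -2> give column 1.
Continuing for each basis vector yields [psi]_C = [[-1, 2, 1], [-1, -3, 0], [-2, 0, 3]].

[[-1, 2, 1], [-1, -3, 0], [-2, 0, 3]]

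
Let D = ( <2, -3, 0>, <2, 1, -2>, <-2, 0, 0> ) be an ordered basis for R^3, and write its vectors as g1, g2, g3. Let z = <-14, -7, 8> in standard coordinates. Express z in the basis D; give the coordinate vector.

Write z = c_1 g1 + ... + c_3 g3 and solve for the c_i.
Row-reducing the augmented matrix [M | z] gives c = (1, -4, 4).
Check: g1 - 4g2 + 4g3 = <-14, -7, 8>.

<1, -4, 4>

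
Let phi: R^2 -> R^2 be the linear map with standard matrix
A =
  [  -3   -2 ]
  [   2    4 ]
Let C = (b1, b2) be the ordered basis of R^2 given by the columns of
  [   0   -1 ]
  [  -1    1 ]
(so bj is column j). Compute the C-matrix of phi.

[[2, -3], [-2, -1]]

With P the matrix whose columns are b1, b2, [phi]_C = P^(-1) A P.
Column by column: phi(b1) = A b1 = <2, -4>; its C-coordinates <2, -2> give column 1.
Continuing for each basis vector yields [phi]_C = [[2, -3], [-2, -1]].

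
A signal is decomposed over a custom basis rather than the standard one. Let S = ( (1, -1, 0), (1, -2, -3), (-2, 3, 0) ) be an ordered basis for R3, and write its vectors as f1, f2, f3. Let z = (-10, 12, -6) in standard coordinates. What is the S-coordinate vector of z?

(-4, 2, 4)

We seek scalars with c_1 f1 + ... + c_3 f3 = z; equivalently solve M c = z where the columns of M are f1, ..., f3.
Gaussian elimination on [M | z] yields c = (-4, 2, 4).
Check: -4f1 + 2f2 + 4f3 = (-10, 12, -6).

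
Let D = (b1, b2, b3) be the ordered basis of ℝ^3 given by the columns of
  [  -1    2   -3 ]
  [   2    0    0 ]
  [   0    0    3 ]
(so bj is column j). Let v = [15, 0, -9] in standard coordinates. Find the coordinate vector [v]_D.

[0, 3, -3]

[v]_D is the unique c with M c = v, where M has columns b1, ..., b3.
Gaussian elimination on [M | v] yields c = (0, 3, -3).
Check: 0·b1 + 3b2 - 3b3 = [15, 0, -9].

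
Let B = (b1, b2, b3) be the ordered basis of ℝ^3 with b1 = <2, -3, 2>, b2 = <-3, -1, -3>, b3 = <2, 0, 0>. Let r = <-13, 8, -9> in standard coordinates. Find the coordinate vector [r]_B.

<-3, 1, -2>

[r]_B is the unique c with M c = r, where M has columns b1, ..., b3.
Solving this 3x3 system gives c = (-3, 1, -2).
Check: -3b1 + b2 - 2b3 = <-13, 8, -9>.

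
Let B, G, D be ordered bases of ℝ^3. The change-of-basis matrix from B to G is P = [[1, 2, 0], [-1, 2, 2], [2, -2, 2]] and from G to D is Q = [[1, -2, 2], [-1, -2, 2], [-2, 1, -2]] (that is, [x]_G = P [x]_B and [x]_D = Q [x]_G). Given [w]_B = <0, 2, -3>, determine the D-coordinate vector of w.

Composing the changes, [w]_D = Q P [w]_B.
Q P = [[7, -6, 0], [5, -10, 0], [-7, 2, -2]]; applying this to <0, 2, -3> gives <-12, -20, 10>.

<-12, -20, 10>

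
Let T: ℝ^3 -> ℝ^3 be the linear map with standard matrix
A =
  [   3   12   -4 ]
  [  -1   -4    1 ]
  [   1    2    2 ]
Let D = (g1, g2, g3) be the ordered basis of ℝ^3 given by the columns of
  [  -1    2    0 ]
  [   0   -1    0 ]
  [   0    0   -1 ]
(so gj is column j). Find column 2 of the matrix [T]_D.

Compute T(g2) = A g2 = <-6, 2, 0> in standard coordinates.
Then write this in D-coordinates: solve for y in y_1 g1 + ... + y_3 g3 = <-6, 2, 0>.
This gives y = <2, -2, 0>, which is column 2 of [T]_D.

<2, -2, 0>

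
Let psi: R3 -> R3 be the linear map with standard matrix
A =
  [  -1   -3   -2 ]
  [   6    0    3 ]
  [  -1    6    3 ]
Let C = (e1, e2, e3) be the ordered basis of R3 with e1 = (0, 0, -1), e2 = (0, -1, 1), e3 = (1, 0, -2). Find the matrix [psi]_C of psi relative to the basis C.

With P the matrix whose columns are e1, ..., e3, [psi]_C = P^(-1) A P.
Column by column: psi(e1) = A e1 = (2, -3, -3); its C-coordinates (2, 3, 2) give column 1.
Continuing for each basis vector yields [psi]_C = [[2, -2, 1], [3, -3, 0], [2, 1, 3]].

[[2, -2, 1], [3, -3, 0], [2, 1, 3]]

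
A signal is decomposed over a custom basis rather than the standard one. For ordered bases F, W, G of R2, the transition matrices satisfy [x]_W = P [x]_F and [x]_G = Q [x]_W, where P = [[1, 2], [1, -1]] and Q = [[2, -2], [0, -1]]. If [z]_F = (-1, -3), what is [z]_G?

Apply P to get W-coordinates (-7, 2), then Q to get G-coordinates.
The result is [z]_G = (-18, -2).

(-18, -2)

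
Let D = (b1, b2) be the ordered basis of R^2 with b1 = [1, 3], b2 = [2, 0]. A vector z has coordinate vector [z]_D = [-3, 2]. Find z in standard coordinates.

[1, -9]

The coordinates say z = -3b1 + 2b2; adding the scaled basis vectors gives [1, -9].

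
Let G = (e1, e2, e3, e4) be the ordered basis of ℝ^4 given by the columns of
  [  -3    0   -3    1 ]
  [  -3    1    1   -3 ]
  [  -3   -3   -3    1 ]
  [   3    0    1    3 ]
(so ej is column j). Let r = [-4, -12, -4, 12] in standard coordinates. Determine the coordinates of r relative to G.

[2, 0, 0, 2]

[r]_G is the unique c with M c = r, where M has columns e1, ..., e4.
Gaussian elimination on [M | r] yields c = (2, 0, 0, 2).
Check: 2e1 + 0·e2 + 0·e3 + 2e4 = [-4, -12, -4, 12].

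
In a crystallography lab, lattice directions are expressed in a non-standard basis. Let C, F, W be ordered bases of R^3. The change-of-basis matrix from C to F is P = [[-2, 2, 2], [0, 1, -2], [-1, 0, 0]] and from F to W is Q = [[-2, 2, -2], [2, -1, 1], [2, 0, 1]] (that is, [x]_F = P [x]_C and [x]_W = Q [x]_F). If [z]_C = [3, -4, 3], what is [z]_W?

Apply P to get F-coordinates [-8, -10, -3], then Q to get W-coordinates.
The result is [z]_W = [2, -9, -19].

[2, -9, -19]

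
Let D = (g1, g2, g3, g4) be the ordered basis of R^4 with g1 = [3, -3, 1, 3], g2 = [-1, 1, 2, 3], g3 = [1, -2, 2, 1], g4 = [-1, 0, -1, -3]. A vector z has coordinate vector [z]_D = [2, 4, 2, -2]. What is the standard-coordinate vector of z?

[6, -6, 16, 26]

z = M [z]_D, where M has columns g1, ..., g4.
Carrying out the matrix-vector product, z = [6, -6, 16, 26].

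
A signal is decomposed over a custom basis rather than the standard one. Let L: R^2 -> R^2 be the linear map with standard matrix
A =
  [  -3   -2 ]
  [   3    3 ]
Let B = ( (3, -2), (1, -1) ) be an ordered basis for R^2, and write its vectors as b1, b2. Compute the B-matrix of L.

With P the matrix whose columns are b1, b2, [L]_B = P^(-1) A P.
Column by column: L(b1) = A b1 = (-5, 3); its B-coordinates (-2, 1) give column 1.
Continuing for each basis vector yields [L]_B = [[-2, -1], [1, 2]].

[[-2, -1], [1, 2]]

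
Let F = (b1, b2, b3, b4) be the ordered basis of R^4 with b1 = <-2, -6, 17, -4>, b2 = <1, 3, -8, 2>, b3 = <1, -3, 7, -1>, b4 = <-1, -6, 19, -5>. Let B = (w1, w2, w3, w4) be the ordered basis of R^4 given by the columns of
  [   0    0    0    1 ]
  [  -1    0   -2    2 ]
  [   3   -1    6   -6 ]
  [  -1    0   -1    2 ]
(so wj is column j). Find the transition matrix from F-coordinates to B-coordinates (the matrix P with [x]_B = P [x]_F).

Column j of P is [bj]_B, since P maps F-coordinates to B-coordinates.
Expressing b1 in B: b1 = -2w1 + w2 + 2w3 - 2w4, so column 1 of P is <-2, 1, 2, -2>.
Doing the same for each bj gives P = [[-2, 1, 1, 2], [1, -1, 2, -1], [2, -1, 2, 1], [-2, 1, 1, -1]].

[[-2, 1, 1, 2], [1, -1, 2, -1], [2, -1, 2, 1], [-2, 1, 1, -1]]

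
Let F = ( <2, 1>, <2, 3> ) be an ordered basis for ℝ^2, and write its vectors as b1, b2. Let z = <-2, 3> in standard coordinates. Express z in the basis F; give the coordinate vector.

<-3, 2>

Write z = c_1 b1 + c_2 b2 and solve for the c_i.
System: 2c_1 + 2c_2 = -2, c_1 + 3c_2 = 3; solving gives c_1 = -3, c_2 = 2.
Check: -3b1 + 2b2 = <-2, 3>.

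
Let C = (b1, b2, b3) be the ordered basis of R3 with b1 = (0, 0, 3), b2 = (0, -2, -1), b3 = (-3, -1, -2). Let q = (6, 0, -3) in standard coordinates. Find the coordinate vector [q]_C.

We seek scalars with c_1 b1 + ... + c_3 b3 = q; equivalently solve M c = q where the columns of M are b1, ..., b3.
Gaussian elimination on [M | q] yields c = (-2, 1, -2).
Check: -2b1 + b2 - 2b3 = (6, 0, -3).

(-2, 1, -2)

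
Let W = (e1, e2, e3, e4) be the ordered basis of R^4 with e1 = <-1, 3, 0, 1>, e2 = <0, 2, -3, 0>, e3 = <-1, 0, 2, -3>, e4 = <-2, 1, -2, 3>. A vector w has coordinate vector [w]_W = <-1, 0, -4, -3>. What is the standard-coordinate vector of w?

By definition w = -e1 + 0·e2 - 4e3 - 3e4.
Summing componentwise gives <11, -6, -2, 2>.

<11, -6, -2, 2>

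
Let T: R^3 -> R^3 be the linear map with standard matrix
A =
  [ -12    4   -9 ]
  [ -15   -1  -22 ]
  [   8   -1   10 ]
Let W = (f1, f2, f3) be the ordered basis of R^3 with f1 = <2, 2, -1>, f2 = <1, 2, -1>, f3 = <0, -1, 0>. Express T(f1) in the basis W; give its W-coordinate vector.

Column 1 of [T]_W is the W-coordinate vector of T(f1).
In standard coordinates T(f1) = A f1 = <-7, -10, 4>.
Converting to W: <-7, -10, 4> = -3f1 - f2 + 2f3, so the coordinate vector is <-3, -1, 2>.

<-3, -1, 2>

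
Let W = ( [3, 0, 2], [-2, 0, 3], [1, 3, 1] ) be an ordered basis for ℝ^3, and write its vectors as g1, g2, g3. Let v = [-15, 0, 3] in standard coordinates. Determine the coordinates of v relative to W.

Write v = c_1 g1 + ... + c_3 g3 and solve for the c_i.
Gaussian elimination on [M | v] yields c = (-3, 3, 0).
Check: -3g1 + 3g2 + 0·g3 = [-15, 0, 3].

[-3, 3, 0]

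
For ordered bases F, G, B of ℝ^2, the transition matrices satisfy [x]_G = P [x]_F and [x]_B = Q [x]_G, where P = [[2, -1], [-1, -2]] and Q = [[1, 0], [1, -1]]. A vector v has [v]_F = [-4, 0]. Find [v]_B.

[-8, -12]

Composing the changes, [v]_B = Q P [v]_F.
Q P = [[2, -1], [3, 1]]; applying this to [-4, 0] gives [-8, -12].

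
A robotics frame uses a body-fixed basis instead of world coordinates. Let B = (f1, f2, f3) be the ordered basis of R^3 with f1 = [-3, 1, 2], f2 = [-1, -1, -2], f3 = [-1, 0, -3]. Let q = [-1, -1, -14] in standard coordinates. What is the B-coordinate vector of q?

[-1, 0, 4]

Write q = c_1 f1 + ... + c_3 f3 and solve for the c_i.
Solving this 3x3 system gives c = (-1, 0, 4).
Check: -f1 + 0·f2 + 4f3 = [-1, -1, -14].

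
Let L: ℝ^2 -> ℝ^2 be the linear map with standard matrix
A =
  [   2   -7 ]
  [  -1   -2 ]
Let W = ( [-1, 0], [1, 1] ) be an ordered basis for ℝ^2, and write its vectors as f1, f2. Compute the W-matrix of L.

[[3, 2], [1, -3]]

With P the matrix whose columns are f1, f2, [L]_W = P^(-1) A P.
Column by column: L(f1) = A f1 = [-2, 1]; its W-coordinates [3, 1] give column 1.
Continuing for each basis vector yields [L]_W = [[3, 2], [1, -3]].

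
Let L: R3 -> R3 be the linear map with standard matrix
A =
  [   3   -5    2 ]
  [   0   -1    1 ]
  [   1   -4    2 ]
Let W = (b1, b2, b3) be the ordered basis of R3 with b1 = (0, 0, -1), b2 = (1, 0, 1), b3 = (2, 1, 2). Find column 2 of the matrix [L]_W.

Column 2 of [L]_W is the W-coordinate vector of L(b2).
In standard coordinates L(b2) = A b2 = (5, 1, 3).
Converting to W: (5, 1, 3) = 2b1 + 3b2 + b3, so the coordinate vector is (2, 3, 1).

(2, 3, 1)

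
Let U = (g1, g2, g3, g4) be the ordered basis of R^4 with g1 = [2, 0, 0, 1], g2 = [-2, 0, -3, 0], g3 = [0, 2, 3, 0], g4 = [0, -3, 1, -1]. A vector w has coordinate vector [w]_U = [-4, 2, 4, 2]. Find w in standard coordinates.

w = M [w]_U, where M has columns g1, ..., g4.
Carrying out the matrix-vector product, w = [-12, 2, 8, -6].

[-12, 2, 8, -6]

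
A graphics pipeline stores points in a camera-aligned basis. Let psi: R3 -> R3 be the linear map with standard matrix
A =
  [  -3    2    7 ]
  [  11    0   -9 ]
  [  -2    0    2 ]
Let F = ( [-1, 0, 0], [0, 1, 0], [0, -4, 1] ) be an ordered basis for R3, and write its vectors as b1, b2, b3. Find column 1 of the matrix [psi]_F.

Compute psi(b1) = A b1 = [3, -11, 2] in standard coordinates.
Then write this in F-coordinates: solve for y in y_1 b1 + ... + y_3 b3 = [3, -11, 2].
This gives y = [-3, -3, 2], which is column 1 of [psi]_F.

[-3, -3, 2]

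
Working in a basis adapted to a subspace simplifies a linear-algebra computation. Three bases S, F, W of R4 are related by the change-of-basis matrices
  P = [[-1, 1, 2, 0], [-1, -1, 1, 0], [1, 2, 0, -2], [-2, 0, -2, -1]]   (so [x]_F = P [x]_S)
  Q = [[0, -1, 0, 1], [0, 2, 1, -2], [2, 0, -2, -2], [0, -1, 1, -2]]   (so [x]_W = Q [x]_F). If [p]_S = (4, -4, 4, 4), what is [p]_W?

(-24, 36, 64, 24)

First [p]_F = P [p]_S = (0, 4, -12, -20).
Then [p]_W = Q [p]_F = (-24, 36, 64, 24).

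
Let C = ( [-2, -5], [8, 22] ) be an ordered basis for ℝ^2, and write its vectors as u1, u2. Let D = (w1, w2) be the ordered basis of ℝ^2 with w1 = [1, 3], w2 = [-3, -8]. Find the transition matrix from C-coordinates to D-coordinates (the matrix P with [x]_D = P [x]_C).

[[1, 2], [1, -2]]

Let M have columns uj and N have columns wj. Then for every x, N [x]_D = x = M [x]_C, so P = N^(-1) M.
Since det N = 1, N^(-1) has integer entries; multiplying gives P = [[1, 2], [1, -2]].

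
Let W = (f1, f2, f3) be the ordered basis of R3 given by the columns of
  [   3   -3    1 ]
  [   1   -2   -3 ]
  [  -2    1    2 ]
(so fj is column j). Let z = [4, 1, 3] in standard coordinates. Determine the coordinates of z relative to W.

We seek scalars with c_1 f1 + ... + c_3 f3 = z; equivalently solve M c = z where the columns of M are f1, ..., f3.
Gaussian elimination on [M | z] yields c = (-2, -3, 1).
Check: -2f1 - 3f2 + f3 = [4, 1, 3].

[-2, -3, 1]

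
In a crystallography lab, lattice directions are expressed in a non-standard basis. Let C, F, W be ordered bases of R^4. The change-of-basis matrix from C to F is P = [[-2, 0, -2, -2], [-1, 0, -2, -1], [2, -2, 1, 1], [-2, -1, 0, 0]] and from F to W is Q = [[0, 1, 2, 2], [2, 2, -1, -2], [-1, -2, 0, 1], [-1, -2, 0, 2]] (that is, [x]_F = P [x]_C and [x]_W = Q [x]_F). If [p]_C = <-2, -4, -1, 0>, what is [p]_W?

Apply P to get F-coordinates <6, 4, 3, 8>, then Q to get W-coordinates.
The result is [p]_W = <26, 1, -6, 2>.

<26, 1, -6, 2>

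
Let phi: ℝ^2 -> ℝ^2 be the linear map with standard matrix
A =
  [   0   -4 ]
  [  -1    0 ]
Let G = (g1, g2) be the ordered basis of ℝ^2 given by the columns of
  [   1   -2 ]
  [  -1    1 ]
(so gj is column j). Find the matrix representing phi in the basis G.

[[-2, 0], [-3, 2]]

With P the matrix whose columns are g1, g2, [phi]_G = P^(-1) A P.
Column by column: phi(g1) = A g1 = (4, -1); its G-coordinates (-2, -3) give column 1.
Continuing for each basis vector yields [phi]_G = [[-2, 0], [-3, 2]].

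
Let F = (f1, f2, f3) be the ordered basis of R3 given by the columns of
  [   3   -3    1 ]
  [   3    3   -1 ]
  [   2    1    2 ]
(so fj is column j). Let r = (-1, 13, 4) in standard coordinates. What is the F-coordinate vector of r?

Write r = c_1 f1 + ... + c_3 f3 and solve for the c_i.
Solving this 3x3 system gives c = (2, 2, -1).
Check: 2f1 + 2f2 - f3 = (-1, 13, 4).

(2, 2, -1)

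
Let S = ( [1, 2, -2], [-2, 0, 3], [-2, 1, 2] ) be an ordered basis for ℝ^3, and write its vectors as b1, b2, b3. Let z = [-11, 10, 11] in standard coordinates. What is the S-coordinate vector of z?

[3, 3, 4]

[z]_S is the unique c with M c = z, where M has columns b1, ..., b3.
Solving this 3x3 system gives c = (3, 3, 4).
Check: 3b1 + 3b2 + 4b3 = [-11, 10, 11].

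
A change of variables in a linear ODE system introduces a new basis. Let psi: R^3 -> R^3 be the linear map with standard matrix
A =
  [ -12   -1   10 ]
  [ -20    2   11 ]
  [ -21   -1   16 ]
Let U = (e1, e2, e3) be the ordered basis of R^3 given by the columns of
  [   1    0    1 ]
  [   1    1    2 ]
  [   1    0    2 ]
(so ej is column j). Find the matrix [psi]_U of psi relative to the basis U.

[[0, -1, 3], [-1, 3, -3], [-3, 0, 3]]

With P the matrix whose columns are e1, ..., e3, [psi]_U = P^(-1) A P.
Column by column: psi(e1) = A e1 = [-3, -7, -6]; its U-coordinates [0, -1, -3] give column 1.
Continuing for each basis vector yields [psi]_U = [[0, -1, 3], [-1, 3, -3], [-3, 0, 3]].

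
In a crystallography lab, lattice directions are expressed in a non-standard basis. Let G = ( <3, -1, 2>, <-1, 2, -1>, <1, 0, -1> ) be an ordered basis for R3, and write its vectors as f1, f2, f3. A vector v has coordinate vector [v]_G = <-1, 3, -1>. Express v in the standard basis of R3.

v = M [v]_G, where M has columns f1, ..., f3.
Carrying out the matrix-vector product, v = <-7, 7, -4>.

<-7, 7, -4>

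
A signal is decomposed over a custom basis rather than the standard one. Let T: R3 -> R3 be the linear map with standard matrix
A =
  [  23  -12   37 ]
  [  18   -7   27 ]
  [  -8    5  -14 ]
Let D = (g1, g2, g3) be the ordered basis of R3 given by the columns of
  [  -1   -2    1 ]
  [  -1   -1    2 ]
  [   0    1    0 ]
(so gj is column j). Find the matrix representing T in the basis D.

[[2, 1, 0], [3, -3, 2], [-3, -2, 3]]

Let P have columns g1, ..., g3. Then [T]_D = P^(-1) A P.
Here det P = 1, so P^(-1) is integer; computing A P first and then P^(-1)(A P) gives [[2, 1, 0], [3, -3, 2], [-3, -2, 3]].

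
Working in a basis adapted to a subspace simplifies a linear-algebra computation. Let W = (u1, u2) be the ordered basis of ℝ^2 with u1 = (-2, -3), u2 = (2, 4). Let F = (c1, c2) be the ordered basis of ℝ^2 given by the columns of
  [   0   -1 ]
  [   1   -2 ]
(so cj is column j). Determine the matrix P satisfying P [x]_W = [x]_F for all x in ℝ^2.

[[1, 0], [2, -2]]

Let M have columns uj and N have columns cj. Then for every x, N [x]_F = x = M [x]_W, so P = N^(-1) M.
Since det N = 1, N^(-1) has integer entries; multiplying gives P = [[1, 0], [2, -2]].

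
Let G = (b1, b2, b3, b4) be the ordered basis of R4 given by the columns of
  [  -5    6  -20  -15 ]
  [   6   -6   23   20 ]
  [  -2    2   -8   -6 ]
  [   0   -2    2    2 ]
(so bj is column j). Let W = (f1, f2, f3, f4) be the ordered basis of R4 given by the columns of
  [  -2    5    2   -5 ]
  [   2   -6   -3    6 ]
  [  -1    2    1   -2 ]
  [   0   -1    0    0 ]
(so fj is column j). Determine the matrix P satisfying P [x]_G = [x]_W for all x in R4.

Column j of P is [bj]_W, since P maps G-coordinates to W-coordinates.
Expressing b1 in W: b1 = 0·f1 + 0·f2 + 0·f3 + f4, so column 1 of P is [0, 0, 0, 1].
Doing the same for each bj gives P = [[0, 0, 1, -2], [0, 2, -2, -2], [0, -2, 1, -2], [1, 0, 2, 1]].

[[0, 0, 1, -2], [0, 2, -2, -2], [0, -2, 1, -2], [1, 0, 2, 1]]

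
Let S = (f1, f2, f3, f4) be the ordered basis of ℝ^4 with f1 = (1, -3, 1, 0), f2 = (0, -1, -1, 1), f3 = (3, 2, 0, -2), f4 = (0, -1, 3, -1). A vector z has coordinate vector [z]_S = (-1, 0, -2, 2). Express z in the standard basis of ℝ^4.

(-7, -3, 5, 2)

z = M [z]_S, where M has columns f1, ..., f4.
Carrying out the matrix-vector product, z = (-7, -3, 5, 2).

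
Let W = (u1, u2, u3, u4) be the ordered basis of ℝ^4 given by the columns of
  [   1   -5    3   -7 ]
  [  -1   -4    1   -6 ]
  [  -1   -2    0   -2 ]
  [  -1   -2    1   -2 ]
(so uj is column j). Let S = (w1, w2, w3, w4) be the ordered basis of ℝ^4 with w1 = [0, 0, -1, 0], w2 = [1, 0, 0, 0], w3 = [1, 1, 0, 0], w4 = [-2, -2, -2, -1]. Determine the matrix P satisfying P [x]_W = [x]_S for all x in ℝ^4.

[[-1, -2, 2, -2], [2, -1, 2, -1], [1, 0, -1, -2], [1, 2, -1, 2]]

Column j of P is [uj]_S, since P maps W-coordinates to S-coordinates.
Expressing u1 in S: u1 = -w1 + 2w2 + w3 + w4, so column 1 of P is [-1, 2, 1, 1].
Doing the same for each uj gives P = [[-1, -2, 2, -2], [2, -1, 2, -1], [1, 0, -1, -2], [1, 2, -1, 2]].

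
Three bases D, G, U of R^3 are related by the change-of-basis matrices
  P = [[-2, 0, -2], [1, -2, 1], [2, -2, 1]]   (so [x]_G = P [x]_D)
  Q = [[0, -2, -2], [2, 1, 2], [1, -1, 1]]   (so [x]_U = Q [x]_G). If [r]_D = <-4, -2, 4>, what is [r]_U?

Composing the changes, [r]_U = Q P [r]_D.
Q P = [[-6, 8, -4], [1, -6, -1], [-1, 0, -2]]; applying this to <-4, -2, 4> gives <-8, 4, -4>.

<-8, 4, -4>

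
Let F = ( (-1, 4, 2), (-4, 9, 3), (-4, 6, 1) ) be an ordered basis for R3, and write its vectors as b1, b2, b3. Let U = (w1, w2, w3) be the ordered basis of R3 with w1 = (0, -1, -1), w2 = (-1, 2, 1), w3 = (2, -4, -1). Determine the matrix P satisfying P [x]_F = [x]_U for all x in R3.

Column j of P is [bj]_U, since P maps F-coordinates to U-coordinates.
Expressing b1 in U: b1 = -2w1 - w2 - w3, so column 1 of P is (-2, -1, -1).
Doing the same for each bj gives P = [[-2, -1, 2], [-1, 0, 2], [-1, -2, -1]].

[[-2, -1, 2], [-1, 0, 2], [-1, -2, -1]]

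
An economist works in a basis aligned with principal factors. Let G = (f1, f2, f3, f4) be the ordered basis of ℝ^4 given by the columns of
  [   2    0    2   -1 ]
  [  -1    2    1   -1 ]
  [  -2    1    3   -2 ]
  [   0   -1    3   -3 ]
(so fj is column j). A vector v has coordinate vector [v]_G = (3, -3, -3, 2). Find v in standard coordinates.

(-2, -14, -22, -12)

By definition v = 3f1 - 3f2 - 3f3 + 2f4.
Summing componentwise gives (-2, -14, -22, -12).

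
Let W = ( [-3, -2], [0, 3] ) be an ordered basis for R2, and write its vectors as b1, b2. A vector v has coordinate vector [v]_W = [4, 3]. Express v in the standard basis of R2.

By definition v = 4b1 + 3b2.
Summing componentwise gives [-12, 1].

[-12, 1]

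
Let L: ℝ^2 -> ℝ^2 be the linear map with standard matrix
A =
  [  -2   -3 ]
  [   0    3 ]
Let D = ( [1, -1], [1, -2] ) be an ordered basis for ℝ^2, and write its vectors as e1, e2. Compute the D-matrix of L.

With P the matrix whose columns are e1, e2, [L]_D = P^(-1) A P.
Column by column: L(e1) = A e1 = [1, -3]; its D-coordinates [-1, 2] give column 1.
Continuing for each basis vector yields [L]_D = [[-1, 2], [2, 2]].

[[-1, 2], [2, 2]]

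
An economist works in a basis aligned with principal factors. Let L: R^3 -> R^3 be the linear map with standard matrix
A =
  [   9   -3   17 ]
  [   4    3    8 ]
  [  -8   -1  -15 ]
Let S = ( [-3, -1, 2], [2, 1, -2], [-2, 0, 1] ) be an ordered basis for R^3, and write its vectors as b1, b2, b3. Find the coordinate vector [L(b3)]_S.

[-1, -1, 1]

Column 3 of [L]_S is the S-coordinate vector of L(b3).
In standard coordinates L(b3) = A b3 = [-1, 0, 1].
Converting to S: [-1, 0, 1] = -b1 - b2 + b3, so the coordinate vector is [-1, -1, 1].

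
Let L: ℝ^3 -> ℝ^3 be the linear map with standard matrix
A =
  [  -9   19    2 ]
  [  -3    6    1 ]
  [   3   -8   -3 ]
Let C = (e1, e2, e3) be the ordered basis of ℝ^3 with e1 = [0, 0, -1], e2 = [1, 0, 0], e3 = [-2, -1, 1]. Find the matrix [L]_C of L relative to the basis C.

[[-2, 0, 0], [0, -3, -1], [1, 3, -1]]

With P the matrix whose columns are e1, ..., e3, [L]_C = P^(-1) A P.
Column by column: L(e1) = A e1 = [-2, -1, 3]; its C-coordinates [-2, 0, 1] give column 1.
Continuing for each basis vector yields [L]_C = [[-2, 0, 0], [0, -3, -1], [1, 3, -1]].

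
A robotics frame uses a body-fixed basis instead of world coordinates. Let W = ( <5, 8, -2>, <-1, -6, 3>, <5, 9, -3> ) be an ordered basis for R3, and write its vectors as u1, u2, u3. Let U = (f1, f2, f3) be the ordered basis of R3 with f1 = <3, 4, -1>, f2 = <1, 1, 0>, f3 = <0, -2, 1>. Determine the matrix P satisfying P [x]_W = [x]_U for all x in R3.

[[1, -1, 2], [2, 2, -1], [-1, 2, -1]]

Take x = uj: its W-coordinates are the j-th standard unit vector, so P e_j — column j of P — equals [uj]_U.
u1 = f1 + 2f2 - f3, giving column 1 = <1, 2, -1>; repeating for each j gives P = [[1, -1, 2], [2, 2, -1], [-1, 2, -1]].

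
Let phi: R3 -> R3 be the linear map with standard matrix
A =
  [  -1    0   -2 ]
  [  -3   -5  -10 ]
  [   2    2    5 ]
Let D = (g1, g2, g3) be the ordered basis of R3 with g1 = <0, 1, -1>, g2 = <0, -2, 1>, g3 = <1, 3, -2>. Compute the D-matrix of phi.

The j-th column of [phi]_D is [phi(gj)]_D.
phi(g1) = A g1 = <2, 5, -3> = -g1 + 0·g2 + 2g3, so column 1 is <-1, 0, 2>.
Repeating for g2, g3 and assembling the columns gives [[-1, 0, -1], [0, -3, 3], [2, -2, 3]].

[[-1, 0, -1], [0, -3, 3], [2, -2, 3]]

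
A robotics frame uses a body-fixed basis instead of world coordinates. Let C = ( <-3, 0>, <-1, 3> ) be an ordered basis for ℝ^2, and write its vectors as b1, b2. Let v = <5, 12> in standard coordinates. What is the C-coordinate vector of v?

[v]_C is the unique c with M c = v, where M has columns b1, b2.
System: -3c_1 - c_2 = 5, 0c_1 + 3c_2 = 12; solving gives c_1 = -3, c_2 = 4.
Check: -3b1 + 4b2 = <5, 12>.

<-3, 4>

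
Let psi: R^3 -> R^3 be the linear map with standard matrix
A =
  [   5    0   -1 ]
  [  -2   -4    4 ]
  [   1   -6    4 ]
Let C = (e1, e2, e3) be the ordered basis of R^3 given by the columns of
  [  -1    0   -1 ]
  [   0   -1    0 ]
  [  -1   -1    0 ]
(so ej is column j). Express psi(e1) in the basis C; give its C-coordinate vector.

Column 1 of [psi]_C is the C-coordinate vector of psi(e1).
In standard coordinates psi(e1) = A e1 = [-4, -2, -5].
Converting to C: [-4, -2, -5] = 3e1 + 2e2 + e3, so the coordinate vector is [3, 2, 1].

[3, 2, 1]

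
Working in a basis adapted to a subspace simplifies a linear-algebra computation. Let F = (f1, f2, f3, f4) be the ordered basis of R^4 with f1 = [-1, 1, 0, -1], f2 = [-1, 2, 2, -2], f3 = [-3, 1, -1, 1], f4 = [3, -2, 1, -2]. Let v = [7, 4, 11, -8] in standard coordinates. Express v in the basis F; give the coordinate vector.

[-2, 4, -4, -1]

Write v = c_1 f1 + ... + c_4 f4 and solve for the c_i.
Row-reducing the augmented matrix [M | v] gives c = (-2, 4, -4, -1).
Check: -2f1 + 4f2 - 4f3 - f4 = [7, 4, 11, -8].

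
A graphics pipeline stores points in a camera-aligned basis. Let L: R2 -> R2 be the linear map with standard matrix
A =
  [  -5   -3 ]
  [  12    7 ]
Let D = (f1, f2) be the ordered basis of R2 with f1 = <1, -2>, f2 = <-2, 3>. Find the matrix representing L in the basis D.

[[1, 3], [0, 1]]

The j-th column of [L]_D is [L(fj)]_D.
L(f1) = A f1 = <1, -2> = f1 + 0·f2, so column 1 is <1, 0>.
Repeating for f2 and assembling the columns gives [[1, 3], [0, 1]].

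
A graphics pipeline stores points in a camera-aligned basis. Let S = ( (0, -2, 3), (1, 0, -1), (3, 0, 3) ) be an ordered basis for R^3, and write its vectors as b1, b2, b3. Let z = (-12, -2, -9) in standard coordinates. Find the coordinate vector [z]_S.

[z]_S is the unique c with M c = z, where M has columns b1, ..., b3.
Gaussian elimination on [M | z] yields c = (1, 0, -4).
Check: b1 + 0·b2 - 4b3 = (-12, -2, -9).

(1, 0, -4)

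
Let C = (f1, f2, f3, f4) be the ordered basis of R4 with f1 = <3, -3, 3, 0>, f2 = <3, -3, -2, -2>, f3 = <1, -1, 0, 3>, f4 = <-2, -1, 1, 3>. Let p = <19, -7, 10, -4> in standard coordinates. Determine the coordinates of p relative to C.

<4, -1, 2, -4>

[p]_C is the unique c with M c = p, where M has columns f1, ..., f4.
Row-reducing the augmented matrix [M | p] gives c = (4, -1, 2, -4).
Check: 4f1 - f2 + 2f3 - 4f4 = <19, -7, 10, -4>.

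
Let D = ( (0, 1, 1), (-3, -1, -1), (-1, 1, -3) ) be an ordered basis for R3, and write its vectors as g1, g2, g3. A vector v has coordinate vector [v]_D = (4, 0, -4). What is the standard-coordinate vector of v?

v = M [v]_D, where M has columns g1, ..., g3.
Carrying out the matrix-vector product, v = (4, 0, 16).

(4, 0, 16)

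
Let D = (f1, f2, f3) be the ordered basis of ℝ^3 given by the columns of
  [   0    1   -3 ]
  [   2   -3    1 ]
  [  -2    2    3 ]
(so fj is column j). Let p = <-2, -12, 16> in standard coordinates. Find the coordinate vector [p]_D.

<-1, 4, 2>

Write p = c_1 f1 + ... + c_3 f3 and solve for the c_i.
Solving this 3x3 system gives c = (-1, 4, 2).
Check: -f1 + 4f2 + 2f3 = <-2, -12, 16>.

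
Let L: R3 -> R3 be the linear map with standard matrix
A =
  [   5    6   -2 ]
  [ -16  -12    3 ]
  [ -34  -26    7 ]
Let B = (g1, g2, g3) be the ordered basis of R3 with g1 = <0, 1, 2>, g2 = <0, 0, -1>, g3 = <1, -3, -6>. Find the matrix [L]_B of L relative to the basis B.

[[0, 3, -1], [0, 1, 2], [2, 2, -1]]

The j-th column of [L]_B is [L(gj)]_B.
L(g1) = A g1 = <2, -6, -12> = 0·g1 + 0·g2 + 2g3, so column 1 is <0, 0, 2>.
Repeating for g2, g3 and assembling the columns gives [[0, 3, -1], [0, 1, 2], [2, 2, -1]].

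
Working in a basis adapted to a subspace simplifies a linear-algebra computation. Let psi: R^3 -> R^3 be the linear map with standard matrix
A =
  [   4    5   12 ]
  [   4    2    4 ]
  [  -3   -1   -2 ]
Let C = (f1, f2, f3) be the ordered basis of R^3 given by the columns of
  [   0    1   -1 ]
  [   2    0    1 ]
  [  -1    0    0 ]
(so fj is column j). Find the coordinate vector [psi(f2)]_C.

(3, 2, -2)

Column 2 of [psi]_C is the C-coordinate vector of psi(f2).
In standard coordinates psi(f2) = A f2 = (4, 4, -3).
Converting to C: (4, 4, -3) = 3f1 + 2f2 - 2f3, so the coordinate vector is (3, 2, -2).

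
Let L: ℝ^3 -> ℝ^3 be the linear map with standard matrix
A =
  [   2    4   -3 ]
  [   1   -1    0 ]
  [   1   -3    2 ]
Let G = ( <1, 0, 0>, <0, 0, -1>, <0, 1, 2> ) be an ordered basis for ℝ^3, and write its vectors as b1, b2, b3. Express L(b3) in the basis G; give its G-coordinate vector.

Compute L(b3) = A b3 = <-2, -1, 1> in standard coordinates.
Then write this in G-coordinates: solve for y in y_1 b1 + ... + y_3 b3 = <-2, -1, 1>.
This gives y = <-2, -3, -1>, which is column 3 of [L]_G.

<-2, -3, -1>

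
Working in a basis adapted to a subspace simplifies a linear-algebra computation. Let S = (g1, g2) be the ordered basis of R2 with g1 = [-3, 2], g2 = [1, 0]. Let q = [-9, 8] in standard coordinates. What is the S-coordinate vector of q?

We seek scalars with c_1 g1 + c_2 g2 = q; equivalently solve M c = q where the columns of M are g1, g2.
System: -3c_1 + c_2 = -9, 2c_1 + 0c_2 = 8; solving gives c_1 = 4, c_2 = 3.
Check: 4g1 + 3g2 = [-9, 8].

[4, 3]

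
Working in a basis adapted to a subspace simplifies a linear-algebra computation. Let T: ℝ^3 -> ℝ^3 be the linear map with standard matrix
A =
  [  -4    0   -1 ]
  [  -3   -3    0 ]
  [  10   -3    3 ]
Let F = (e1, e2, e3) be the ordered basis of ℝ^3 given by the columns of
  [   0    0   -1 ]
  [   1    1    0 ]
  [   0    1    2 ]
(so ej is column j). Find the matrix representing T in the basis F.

[[0, -1, 3], [-3, -2, 0], [0, 1, -2]]

With P the matrix whose columns are e1, ..., e3, [T]_F = P^(-1) A P.
Column by column: T(e1) = A e1 = <0, -3, -3>; its F-coordinates <0, -3, 0> give column 1.
Continuing for each basis vector yields [T]_F = [[0, -1, 3], [-3, -2, 0], [0, 1, -2]].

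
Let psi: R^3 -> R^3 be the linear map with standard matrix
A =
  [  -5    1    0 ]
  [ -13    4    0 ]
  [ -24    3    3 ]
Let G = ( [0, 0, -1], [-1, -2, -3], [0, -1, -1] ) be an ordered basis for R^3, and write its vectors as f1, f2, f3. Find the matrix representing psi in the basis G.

The j-th column of [psi]_G is [psi(fj)]_G.
psi(f1) = A f1 = [0, 0, -3] = 3f1 + 0·f2 + 0·f3, so column 1 is [3, 0, 0].
Repeating for f2, f3 and assembling the columns gives [[3, -1, 1], [0, -3, 1], [0, 1, 2]].

[[3, -1, 1], [0, -3, 1], [0, 1, 2]]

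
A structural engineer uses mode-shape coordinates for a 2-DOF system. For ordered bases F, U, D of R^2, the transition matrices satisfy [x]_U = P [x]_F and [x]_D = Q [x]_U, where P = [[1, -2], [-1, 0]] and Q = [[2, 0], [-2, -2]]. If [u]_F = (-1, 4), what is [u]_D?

(-18, 16)

Composing the changes, [u]_D = Q P [u]_F.
Q P = [[2, -4], [0, 4]]; applying this to (-1, 4) gives (-18, 16).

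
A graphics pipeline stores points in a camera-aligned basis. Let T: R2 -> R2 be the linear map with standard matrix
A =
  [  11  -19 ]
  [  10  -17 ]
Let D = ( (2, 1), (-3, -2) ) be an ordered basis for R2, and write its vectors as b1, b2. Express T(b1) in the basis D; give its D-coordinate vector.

Compute T(b1) = A b1 = (3, 3) in standard coordinates.
Then write this in D-coordinates: solve for y in y_1 b1 + y_2 b2 = (3, 3).
This gives y = (-3, -3), which is column 1 of [T]_D.

(-3, -3)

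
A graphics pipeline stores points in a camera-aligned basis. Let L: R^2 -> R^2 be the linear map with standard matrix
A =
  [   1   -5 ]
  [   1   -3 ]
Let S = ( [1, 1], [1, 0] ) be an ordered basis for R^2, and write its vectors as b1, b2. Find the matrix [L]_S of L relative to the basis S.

[[-2, 1], [-2, 0]]

Let P have columns b1, b2. Then [L]_S = P^(-1) A P.
Here det P = -1, so P^(-1) is integer; computing A P first and then P^(-1)(A P) gives [[-2, 1], [-2, 0]].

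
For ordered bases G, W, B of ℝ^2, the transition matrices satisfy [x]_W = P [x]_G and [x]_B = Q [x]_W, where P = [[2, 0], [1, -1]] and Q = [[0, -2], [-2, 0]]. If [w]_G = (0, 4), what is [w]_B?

Composing the changes, [w]_B = Q P [w]_G.
Q P = [[-2, 2], [-4, 0]]; applying this to (0, 4) gives (8, 0).

(8, 0)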